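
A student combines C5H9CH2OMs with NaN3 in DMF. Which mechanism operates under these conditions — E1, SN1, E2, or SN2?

Conditions: a primary substrate with a strong nucleophile in the polar aprotic solvent DMF.
These conditions are the textbook signature of the SN2 pathway.
An unhindered substrate with a strong nucleophile in a polar aprotic solvent favours one-step backside displacement.

SN2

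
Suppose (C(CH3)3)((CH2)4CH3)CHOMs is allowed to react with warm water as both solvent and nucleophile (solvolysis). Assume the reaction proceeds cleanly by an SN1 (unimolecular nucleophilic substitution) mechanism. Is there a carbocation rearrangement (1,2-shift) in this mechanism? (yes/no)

yes

The first-formed carbocation is secondary.
The adjacent tert-butyl carbon has no hydrogen but bears methyl groups; migration of one methyl with its bonding pair (a 1,2-methyl shift) places the charge on a tertiary centre.
Tertiary is more stable than secondary, so the shift occurs.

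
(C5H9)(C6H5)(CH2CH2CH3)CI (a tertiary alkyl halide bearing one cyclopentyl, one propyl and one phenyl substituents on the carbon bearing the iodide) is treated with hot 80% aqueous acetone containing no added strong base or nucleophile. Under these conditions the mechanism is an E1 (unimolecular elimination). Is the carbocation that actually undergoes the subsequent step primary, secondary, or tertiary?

Step 1: Rate-determining heterolysis of the C–I bond gives I⁻ and a tertiary carbocation.
No single 1,2-shift to an adjacent carbon would give a more-substituted cation, so no rearrangement occurs.

tertiary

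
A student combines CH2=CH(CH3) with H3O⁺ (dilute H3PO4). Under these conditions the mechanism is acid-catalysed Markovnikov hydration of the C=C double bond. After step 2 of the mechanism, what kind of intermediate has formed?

oxonium ion

Step 1: Electrophilic addition begins with the π(C=C) electrons forming a bond to the proton of H3O⁺. Following Markovnikov's rule, the resulting cation is secondary. H2O is released.
Step 2: Nucleophilic capture of the cation by H2O produces the protonated alcohol (an oxonium ion).
After step 2 the species present is an oxonium ion.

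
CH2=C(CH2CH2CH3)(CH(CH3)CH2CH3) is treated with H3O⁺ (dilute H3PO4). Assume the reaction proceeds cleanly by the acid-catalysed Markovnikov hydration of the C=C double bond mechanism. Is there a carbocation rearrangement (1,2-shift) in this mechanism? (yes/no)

The first-formed carbocation is tertiary.
No single 1,2-shift to an adjacent carbon would produce a more-substituted cation than the one already present, so no rearrangement occurs.

no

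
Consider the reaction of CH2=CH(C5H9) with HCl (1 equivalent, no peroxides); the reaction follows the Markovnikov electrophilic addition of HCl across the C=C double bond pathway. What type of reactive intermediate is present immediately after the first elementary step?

secondary carbocation

Step 1: Electrophilic addition begins with the π(C=C) electrons forming a bond to the proton of HCl. Following Markovnikov's rule, the resulting cation is secondary. The H–Cl bond breaks heterolytically, releasing Cl⁻.
After step 1 the species present is a secondary carbocation.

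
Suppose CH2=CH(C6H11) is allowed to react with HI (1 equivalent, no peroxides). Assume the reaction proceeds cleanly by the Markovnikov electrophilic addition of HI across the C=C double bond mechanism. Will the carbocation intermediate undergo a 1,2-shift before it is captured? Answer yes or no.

yes

The first-formed carbocation is secondary.
The adjacent cyclohexyl carbon already bears 2 other carbon substituents and has a hydrogen to migrate; after a 1,2-hydride shift from that carbon the positive charge sits on a tertiary centre.
Tertiary is more stable than secondary, so the shift occurs.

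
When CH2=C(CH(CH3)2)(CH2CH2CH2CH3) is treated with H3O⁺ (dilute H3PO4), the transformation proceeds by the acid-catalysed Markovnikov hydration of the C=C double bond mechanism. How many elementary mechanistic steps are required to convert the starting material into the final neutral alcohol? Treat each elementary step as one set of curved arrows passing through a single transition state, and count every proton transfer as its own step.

3

Step 1: The π electrons of the C=C bond attack a proton of H3O⁺; Markovnikov addition places the new C–H on the less-substituted alkene carbon, so the positive charge ends up on the more-substituted carbon — a tertiary carbocation. H2O is released.
(No 1,2-shift: no single shift to an adjacent carbon would give a more stable cation.)
Step 2: Nucleophilic capture of the cation by H2O produces the protonated alcohol (an oxonium ion).
Step 3: H2O removes a proton from the oxonium oxygen, regenerating H3O⁺ and giving the neutral alcohol.
Total: 3 elementary steps.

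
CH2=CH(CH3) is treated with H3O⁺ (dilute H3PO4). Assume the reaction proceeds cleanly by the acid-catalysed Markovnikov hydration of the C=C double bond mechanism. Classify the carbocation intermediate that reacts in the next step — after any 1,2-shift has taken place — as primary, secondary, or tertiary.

secondary

Step 1: Protonation of the alkene by H3O⁺: the π bond acts as the nucleophile and picks up H⁺, giving the more stable (Markovnikov) secondary carbocation. H2O is released.
No single 1,2-shift to an adjacent carbon would give a more-substituted cation, so no rearrangement occurs.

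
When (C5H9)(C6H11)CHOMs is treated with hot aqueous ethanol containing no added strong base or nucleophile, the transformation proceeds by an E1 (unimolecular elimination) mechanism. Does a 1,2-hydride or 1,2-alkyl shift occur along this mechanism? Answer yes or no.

The first-formed carbocation is secondary.
The adjacent cyclohexyl carbon already bears 2 other carbon substituents and has a hydrogen to migrate; after a 1,2-hydride shift from that carbon the positive charge sits on a tertiary centre.
Tertiary is more stable than secondary, so the shift occurs.

yes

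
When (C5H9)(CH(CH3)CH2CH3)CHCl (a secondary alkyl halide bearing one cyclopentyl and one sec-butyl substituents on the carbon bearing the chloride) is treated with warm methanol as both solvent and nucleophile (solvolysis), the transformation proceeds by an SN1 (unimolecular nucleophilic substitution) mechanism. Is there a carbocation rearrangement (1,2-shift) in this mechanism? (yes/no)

The first-formed carbocation is secondary.
The adjacent cyclopentyl carbon already bears 2 other carbon substituents and has a hydrogen to migrate; after a 1,2-hydride shift from that carbon the positive charge sits on a tertiary centre.
Tertiary is more stable than secondary, so the shift occurs.

yes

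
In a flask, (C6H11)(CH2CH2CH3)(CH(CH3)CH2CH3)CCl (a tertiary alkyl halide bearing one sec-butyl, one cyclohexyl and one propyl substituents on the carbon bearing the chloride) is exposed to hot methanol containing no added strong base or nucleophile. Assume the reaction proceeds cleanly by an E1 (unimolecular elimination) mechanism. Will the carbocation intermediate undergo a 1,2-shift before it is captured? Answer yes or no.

The first-formed carbocation is tertiary.
No single 1,2-shift to an adjacent carbon would produce a more-substituted cation than the one already present, so no rearrangement occurs.

no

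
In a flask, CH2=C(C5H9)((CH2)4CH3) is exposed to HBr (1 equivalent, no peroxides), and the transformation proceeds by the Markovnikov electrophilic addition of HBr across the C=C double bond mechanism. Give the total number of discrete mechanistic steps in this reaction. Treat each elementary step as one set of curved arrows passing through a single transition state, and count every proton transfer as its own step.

Step 1: Protonation of the alkene by HBr: the π bond acts as the nucleophile and picks up H⁺, giving the more stable (Markovnikov) tertiary carbocation. The H–Br bond breaks heterolytically, releasing Br⁻.
(No 1,2-shift: no single shift to an adjacent carbon would give a more stable cation.)
Step 2: Br⁻ captures the cation: a lone pair on Br⁻ fills the empty p orbital, producing the alkyl halide product.
Total: 2 elementary steps.

2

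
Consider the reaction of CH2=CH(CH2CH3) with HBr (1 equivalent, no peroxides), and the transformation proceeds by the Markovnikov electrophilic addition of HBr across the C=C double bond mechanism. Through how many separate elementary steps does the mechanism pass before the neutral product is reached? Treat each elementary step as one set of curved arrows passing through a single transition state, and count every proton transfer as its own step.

Step 1: Electrophilic addition begins with the π(C=C) electrons forming a bond to the proton of HBr. Following Markovnikov's rule, the resulting cation is secondary. The H–Br bond breaks heterolytically, releasing Br⁻.
(No 1,2-shift: no single shift to an adjacent carbon would give a more stable cation.)
Step 2: Br⁻ captures the cation: a lone pair on Br⁻ fills the empty p orbital, producing the alkyl halide product.
Total: 2 elementary steps.

2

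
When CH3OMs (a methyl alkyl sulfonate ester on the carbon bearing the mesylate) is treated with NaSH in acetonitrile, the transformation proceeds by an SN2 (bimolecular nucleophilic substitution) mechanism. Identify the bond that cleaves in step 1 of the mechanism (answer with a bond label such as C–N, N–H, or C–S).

C–O

Step 1: Backside attack by HS⁻ on the carbon bearing the mesylate: the new C–S bond forms as the C–O bond breaks, with Walden inversion at carbon.
The bond broken in this step is the C–O bond.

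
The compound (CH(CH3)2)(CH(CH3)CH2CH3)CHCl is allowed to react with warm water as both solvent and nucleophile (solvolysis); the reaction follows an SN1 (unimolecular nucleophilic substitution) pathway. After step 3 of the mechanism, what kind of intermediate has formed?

Step 1: Rate-determining heterolysis of the C–Cl bond gives Cl⁻ and a secondary carbocation.
Step 2: A hydride (H with its bonding pair) migrates from the adjacent isopropyl carbon to the cationic centre — a 1,2-hydride shift — upgrading the secondary cation to a tertiary one.
Step 3: Nucleophilic capture: the oxygen of H2O bonds to the cationic carbon, producing an oxonium-ion intermediate.
After step 3 the species present is an oxonium ion.

oxonium ion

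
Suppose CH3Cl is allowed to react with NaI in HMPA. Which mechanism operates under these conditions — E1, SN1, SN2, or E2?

SN2

Conditions: a methyl substrate with a strong nucleophile in the polar aprotic solvent HMPA.
These conditions are the textbook signature of the SN2 pathway.
An unhindered substrate with a strong nucleophile in a polar aprotic solvent favours one-step backside displacement.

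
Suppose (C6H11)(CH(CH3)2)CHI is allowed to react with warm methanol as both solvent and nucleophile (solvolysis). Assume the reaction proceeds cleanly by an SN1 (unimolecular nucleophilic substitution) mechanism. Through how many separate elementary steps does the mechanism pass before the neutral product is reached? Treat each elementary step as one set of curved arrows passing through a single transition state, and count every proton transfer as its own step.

Step 1: Ionisation: the C–I σ-bond cleaves heterolytically; both bonding electrons depart with I⁻, leaving a secondary carbocation at the α-carbon.
Step 2: A hydride (H with its bonding pair) migrates from the adjacent cyclohexyl carbon to the cationic centre — a 1,2-hydride shift — upgrading the secondary cation to a tertiary one.
Step 3: A lone pair on the oxygen of CH3OH attacks the carbocation, forming a new C–O σ-bond and an oxonium ion.
Step 4: Proton transfer from the O–H of the oxonium ion to a solvent molecule delivers the neutral ether.
Total: 4 elementary steps.

4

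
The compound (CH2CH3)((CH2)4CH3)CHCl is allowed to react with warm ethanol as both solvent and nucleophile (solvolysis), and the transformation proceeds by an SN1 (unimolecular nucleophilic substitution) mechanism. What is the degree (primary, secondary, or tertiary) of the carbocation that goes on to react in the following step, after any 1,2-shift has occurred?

secondary

Step 1: Ionisation: the C–Cl σ-bond cleaves heterolytically; both bonding electrons depart with Cl⁻, leaving a secondary carbocation at the α-carbon.
No single 1,2-shift to an adjacent carbon would give a more-substituted cation, so no rearrangement occurs.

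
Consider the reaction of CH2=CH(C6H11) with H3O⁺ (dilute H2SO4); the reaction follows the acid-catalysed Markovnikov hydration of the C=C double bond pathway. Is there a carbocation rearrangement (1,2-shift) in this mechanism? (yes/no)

yes

The first-formed carbocation is secondary.
The adjacent cyclohexyl carbon already bears 2 other carbon substituents and has a hydrogen to migrate; after a 1,2-hydride shift from that carbon the positive charge sits on a tertiary centre.
Tertiary is more stable than secondary, so the shift occurs.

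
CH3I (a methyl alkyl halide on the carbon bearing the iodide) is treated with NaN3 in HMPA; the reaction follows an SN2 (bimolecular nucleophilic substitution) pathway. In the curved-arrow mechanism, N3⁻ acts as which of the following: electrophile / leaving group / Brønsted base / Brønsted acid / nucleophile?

Step 1: The azide nucleophile donates a lone pair from N to the α-carbon in a backside attack; simultaneously the C–I σ-bond breaks and both of its electrons leave with I⁻. One concerted step with inversion of configuration.
N3⁻ donates an electron pair to form a new σ-bond to carbon — it is the nucleophile.

nucleophile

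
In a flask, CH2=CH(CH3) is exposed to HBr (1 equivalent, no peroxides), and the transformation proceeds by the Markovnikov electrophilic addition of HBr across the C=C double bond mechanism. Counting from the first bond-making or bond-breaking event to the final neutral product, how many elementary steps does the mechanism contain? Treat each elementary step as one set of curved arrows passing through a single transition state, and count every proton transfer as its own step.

Step 1: The π electrons of the C=C bond attack a proton of HBr; Markovnikov addition places the new C–H on the less-substituted alkene carbon, so the positive charge ends up on the more-substituted carbon — a secondary carbocation. The H–Br bond breaks heterolytically, releasing Br⁻.
(No 1,2-shift: no single shift to an adjacent carbon would give a more stable cation.)
Step 2: Nucleophilic attack by Br⁻ on the carbocation completes the addition, giving R–Br.
Total: 2 elementary steps.

2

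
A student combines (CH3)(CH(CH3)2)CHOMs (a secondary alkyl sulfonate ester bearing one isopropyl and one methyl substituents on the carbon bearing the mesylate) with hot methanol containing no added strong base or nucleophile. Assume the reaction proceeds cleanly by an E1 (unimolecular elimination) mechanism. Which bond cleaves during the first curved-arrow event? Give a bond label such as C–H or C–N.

C–O

Step 1: Unassisted departure of MsO⁻ (taking the C–O bonding pair) generates a secondary carbocation.
The bond broken in this step is the C–O bond.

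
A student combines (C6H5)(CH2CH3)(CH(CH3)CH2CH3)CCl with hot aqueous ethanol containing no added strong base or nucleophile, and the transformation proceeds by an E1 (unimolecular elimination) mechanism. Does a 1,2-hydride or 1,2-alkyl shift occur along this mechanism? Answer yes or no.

no

The first-formed carbocation is tertiary.
No single 1,2-shift to an adjacent carbon would produce a more-substituted cation than the one already present, so no rearrangement occurs.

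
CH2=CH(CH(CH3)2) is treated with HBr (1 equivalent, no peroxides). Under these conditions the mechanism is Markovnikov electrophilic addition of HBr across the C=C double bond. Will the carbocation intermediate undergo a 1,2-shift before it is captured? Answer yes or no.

yes

The first-formed carbocation is secondary.
The adjacent isopropyl carbon already bears 2 other carbon substituents and has a hydrogen to migrate; after a 1,2-hydride shift from that carbon the positive charge sits on a tertiary centre.
Tertiary is more stable than secondary, so the shift occurs.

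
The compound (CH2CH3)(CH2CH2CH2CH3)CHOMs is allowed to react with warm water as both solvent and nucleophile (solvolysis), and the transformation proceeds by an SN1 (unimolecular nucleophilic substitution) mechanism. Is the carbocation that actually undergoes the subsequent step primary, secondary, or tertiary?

Step 1: Ionisation: the C–O σ-bond cleaves heterolytically; both bonding electrons depart with MsO⁻, leaving a secondary carbocation at the α-carbon.
No single 1,2-shift to an adjacent carbon would give a more-substituted cation, so no rearrangement occurs.

secondary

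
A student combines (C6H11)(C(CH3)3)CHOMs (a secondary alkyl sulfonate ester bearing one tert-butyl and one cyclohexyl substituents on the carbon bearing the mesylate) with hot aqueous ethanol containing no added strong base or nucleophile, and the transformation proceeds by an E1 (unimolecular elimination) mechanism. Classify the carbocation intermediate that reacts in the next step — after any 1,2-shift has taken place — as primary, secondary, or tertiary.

tertiary

Step 1: Unassisted departure of MsO⁻ (taking the C–O bonding pair) generates a secondary carbocation.
Step 2: A hydride (H with its bonding pair) migrates from the adjacent cyclohexyl carbon to the cationic centre — a 1,2-hydride shift — upgrading the secondary cation to a tertiary one.
The cation rearranges from secondary to tertiary via a 1,2-hydride shift from the adjacent cyclohexyl carbon; the tertiary cation is what reacts next.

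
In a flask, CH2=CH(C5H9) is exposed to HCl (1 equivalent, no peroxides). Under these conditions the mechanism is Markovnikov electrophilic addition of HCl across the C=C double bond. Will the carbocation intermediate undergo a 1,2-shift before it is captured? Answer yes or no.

yes

The first-formed carbocation is secondary.
The adjacent cyclopentyl carbon already bears 2 other carbon substituents and has a hydrogen to migrate; after a 1,2-hydride shift from that carbon the positive charge sits on a tertiary centre.
Tertiary is more stable than secondary, so the shift occurs.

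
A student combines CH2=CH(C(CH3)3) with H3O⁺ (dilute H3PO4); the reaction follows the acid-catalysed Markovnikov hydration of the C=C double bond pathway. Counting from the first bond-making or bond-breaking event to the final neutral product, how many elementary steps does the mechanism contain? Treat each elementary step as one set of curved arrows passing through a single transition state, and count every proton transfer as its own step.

Step 1: Protonation of the alkene by H3O⁺: the π bond acts as the nucleophile and picks up H⁺, giving the more stable (Markovnikov) secondary carbocation. H2O is released.
Step 2: A methyl group with its bonding pair migrates from the adjacent tert-butyl carbon to the cationic centre — a 1,2-methyl shift — upgrading the secondary cation to a tertiary one.
Step 3: Water acts as the nucleophile: an oxygen lone pair bonds to the cationic carbon, giving an oxonium-ion intermediate.
Step 4: Deprotonation of the oxonium ion by a water molecule delivers the neutral alcohol and regenerates the acid catalyst.
Total: 4 elementary steps.

4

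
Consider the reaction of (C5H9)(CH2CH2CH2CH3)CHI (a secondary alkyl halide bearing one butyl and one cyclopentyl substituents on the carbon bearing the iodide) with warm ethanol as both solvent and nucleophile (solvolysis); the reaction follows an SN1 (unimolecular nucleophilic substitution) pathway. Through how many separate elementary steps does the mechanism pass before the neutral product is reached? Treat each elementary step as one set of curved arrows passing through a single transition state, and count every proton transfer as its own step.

4

Step 1: Rate-determining heterolysis of the C–I bond gives I⁻ and a secondary carbocation.
Step 2: Carbocation rearrangement: a 1,2-hydride shift from the adjacent cyclopentyl carbon converts the initially-formed secondary cation into the more stable tertiary cation.
Step 3: Nucleophilic capture: the oxygen of CH3CH2OH bonds to the cationic carbon, producing an oxonium-ion intermediate.
Step 4: A second solvent molecule removes the proton on oxygen, giving the neutral ether product.
Total: 4 elementary steps.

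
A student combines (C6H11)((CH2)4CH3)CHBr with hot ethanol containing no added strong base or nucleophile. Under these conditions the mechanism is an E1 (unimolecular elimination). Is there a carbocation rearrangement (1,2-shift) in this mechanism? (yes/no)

The first-formed carbocation is secondary.
The adjacent cyclohexyl carbon already bears 2 other carbon substituents and has a hydrogen to migrate; after a 1,2-hydride shift from that carbon the positive charge sits on a tertiary centre.
Tertiary is more stable than secondary, so the shift occurs.

yes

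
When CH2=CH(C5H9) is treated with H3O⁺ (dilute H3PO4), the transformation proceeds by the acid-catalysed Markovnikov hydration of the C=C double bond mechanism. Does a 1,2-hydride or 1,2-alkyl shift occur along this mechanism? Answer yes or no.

yes

The first-formed carbocation is secondary.
The adjacent cyclopentyl carbon already bears 2 other carbon substituents and has a hydrogen to migrate; after a 1,2-hydride shift from that carbon the positive charge sits on a tertiary centre.
Tertiary is more stable than secondary, so the shift occurs.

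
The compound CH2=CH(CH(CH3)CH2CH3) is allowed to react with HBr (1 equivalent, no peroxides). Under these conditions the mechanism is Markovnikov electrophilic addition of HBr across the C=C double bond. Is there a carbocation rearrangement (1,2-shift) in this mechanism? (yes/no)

yes

The first-formed carbocation is secondary.
The adjacent sec-butyl carbon already bears 2 other carbon substituents and has a hydrogen to migrate; after a 1,2-hydride shift from that carbon the positive charge sits on a tertiary centre.
Tertiary is more stable than secondary, so the shift occurs.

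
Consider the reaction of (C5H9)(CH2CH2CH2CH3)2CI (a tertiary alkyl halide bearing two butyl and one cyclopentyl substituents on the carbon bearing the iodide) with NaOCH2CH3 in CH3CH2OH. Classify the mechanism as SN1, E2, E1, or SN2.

E2

Conditions: a strong base with a tertiary substrate bearing a β-hydrogen.
These conditions are the textbook signature of the E2 pathway.
A strong (often hindered) base removes a β-H in concert with loss of the leaving group — bimolecular elimination.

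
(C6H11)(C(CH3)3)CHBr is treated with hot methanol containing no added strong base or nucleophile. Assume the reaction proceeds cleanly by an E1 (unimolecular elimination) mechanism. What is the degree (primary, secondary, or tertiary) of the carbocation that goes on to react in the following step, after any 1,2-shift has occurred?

Step 1: Unassisted departure of Br⁻ (taking the C–Br bonding pair) generates a secondary carbocation.
Step 2: A 1,2-hydride shift from the adjacent cyclohexyl carbon moves the positive charge from the secondary centre to an adjacent carbon, generating a more stable tertiary carbocation.
The cation rearranges from secondary to tertiary via a 1,2-hydride shift from the adjacent cyclohexyl carbon; the tertiary cation is what reacts next.

tertiary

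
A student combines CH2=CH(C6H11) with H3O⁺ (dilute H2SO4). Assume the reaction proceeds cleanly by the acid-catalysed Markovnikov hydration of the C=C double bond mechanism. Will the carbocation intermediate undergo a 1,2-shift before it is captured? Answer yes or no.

The first-formed carbocation is secondary.
The adjacent cyclohexyl carbon already bears 2 other carbon substituents and has a hydrogen to migrate; after a 1,2-hydride shift from that carbon the positive charge sits on a tertiary centre.
Tertiary is more stable than secondary, so the shift occurs.

yes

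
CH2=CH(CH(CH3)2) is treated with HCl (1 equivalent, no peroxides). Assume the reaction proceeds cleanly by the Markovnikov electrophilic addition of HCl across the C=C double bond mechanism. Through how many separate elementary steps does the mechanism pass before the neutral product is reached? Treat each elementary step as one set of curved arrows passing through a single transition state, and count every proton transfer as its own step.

3

Step 1: The π electrons of the C=C bond attack a proton of HCl; Markovnikov addition places the new C–H on the less-substituted alkene carbon, so the positive charge ends up on the more-substituted carbon — a secondary carbocation. The H–Cl bond breaks heterolytically, releasing Cl⁻.
Step 2: A hydride (H with its bonding pair) migrates from the adjacent isopropyl carbon to the cationic centre — a 1,2-hydride shift — upgrading the secondary cation to a tertiary one.
Step 3: Nucleophilic attack by Cl⁻ on the carbocation completes the addition, giving R–Cl.
Total: 3 elementary steps.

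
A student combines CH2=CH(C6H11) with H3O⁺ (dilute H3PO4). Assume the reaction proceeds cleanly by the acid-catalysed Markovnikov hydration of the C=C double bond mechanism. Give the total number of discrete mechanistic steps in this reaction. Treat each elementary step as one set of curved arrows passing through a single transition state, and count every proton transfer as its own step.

4

Step 1: Protonation of the alkene by H3O⁺: the π bond acts as the nucleophile and picks up H⁺, giving the more stable (Markovnikov) secondary carbocation. H2O is released.
Step 2: A hydride (H with its bonding pair) migrates from the adjacent cyclohexyl carbon to the cationic centre — a 1,2-hydride shift — upgrading the secondary cation to a tertiary one.
Step 3: Nucleophilic capture of the cation by H2O produces the protonated alcohol (an oxonium ion).
Step 4: H2O removes a proton from the oxonium oxygen, regenerating H3O⁺ and giving the neutral alcohol.
Total: 4 elementary steps.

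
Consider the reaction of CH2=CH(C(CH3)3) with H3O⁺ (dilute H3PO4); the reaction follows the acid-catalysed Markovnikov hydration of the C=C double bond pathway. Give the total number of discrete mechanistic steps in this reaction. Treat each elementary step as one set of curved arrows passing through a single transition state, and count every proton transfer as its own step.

Step 1: Protonation of the alkene by H3O⁺: the π bond acts as the nucleophile and picks up H⁺, giving the more stable (Markovnikov) secondary carbocation. H2O is released.
Step 2: Carbocation rearrangement: a 1,2-methyl shift from the adjacent tert-butyl carbon converts the initially-formed secondary cation into the more stable tertiary cation.
Step 3: Water acts as the nucleophile: an oxygen lone pair bonds to the cationic carbon, giving an oxonium-ion intermediate.
Step 4: Proton transfer from the O–H of the oxonium ion to H2O completes the catalytic cycle and yields the alcohol.
Total: 4 elementary steps.

4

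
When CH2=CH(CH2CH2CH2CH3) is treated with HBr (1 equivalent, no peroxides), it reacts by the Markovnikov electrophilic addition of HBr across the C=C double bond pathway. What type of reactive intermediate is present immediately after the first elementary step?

secondary carbocation

Step 1: The π electrons of the C=C bond attack a proton of HBr; Markovnikov addition places the new C–H on the less-substituted alkene carbon, so the positive charge ends up on the more-substituted carbon — a secondary carbocation. The H–Br bond breaks heterolytically, releasing Br⁻.
After step 1 the species present is a secondary carbocation.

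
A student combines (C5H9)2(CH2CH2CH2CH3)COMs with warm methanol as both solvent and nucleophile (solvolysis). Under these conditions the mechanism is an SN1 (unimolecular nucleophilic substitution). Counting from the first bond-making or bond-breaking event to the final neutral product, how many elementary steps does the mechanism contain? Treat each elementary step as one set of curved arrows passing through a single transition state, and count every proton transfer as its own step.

Step 1: The C–O bond breaks with both electrons going to the mesylate; MsO⁻ leaves and a tertiary carbocation remains.
(No 1,2-shift: no single shift to an adjacent carbon would give a more stable cation.)
Step 2: A lone pair on the oxygen of CH3OH attacks the carbocation, forming a new C–O σ-bond and an oxonium ion.
Step 3: Deprotonation of the oxonium oxygen by solvent methanol yields the neutral ether.
Total: 3 elementary steps.

3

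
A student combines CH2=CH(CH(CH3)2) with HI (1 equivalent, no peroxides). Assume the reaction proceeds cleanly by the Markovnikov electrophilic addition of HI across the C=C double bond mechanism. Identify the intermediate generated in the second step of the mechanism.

tertiary carbocation

Step 1: Protonation of the alkene by HI: the π bond acts as the nucleophile and picks up H⁺, giving the more stable (Markovnikov) secondary carbocation. The H–I bond breaks heterolytically, releasing I⁻.
Step 2: A 1,2-hydride shift from the adjacent isopropyl carbon moves the positive charge from the secondary centre to an adjacent carbon, generating a more stable tertiary carbocation.
After step 2 the species present is a tertiary carbocation.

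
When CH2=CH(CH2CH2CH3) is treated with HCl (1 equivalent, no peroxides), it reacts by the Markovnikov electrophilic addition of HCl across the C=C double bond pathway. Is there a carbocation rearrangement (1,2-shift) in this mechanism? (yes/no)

The first-formed carbocation is secondary.
No single 1,2-shift to an adjacent carbon would produce a more-substituted cation than the one already present, so no rearrangement occurs.

no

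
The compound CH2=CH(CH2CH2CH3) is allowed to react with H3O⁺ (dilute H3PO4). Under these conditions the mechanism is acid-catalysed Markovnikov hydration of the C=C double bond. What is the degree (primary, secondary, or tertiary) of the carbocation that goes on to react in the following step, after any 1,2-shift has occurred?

secondary

Step 1: The π electrons of the C=C bond attack a proton of H3O⁺; Markovnikov addition places the new C–H on the less-substituted alkene carbon, so the positive charge ends up on the more-substituted carbon — a secondary carbocation. H2O is released.
No single 1,2-shift to an adjacent carbon would give a more-substituted cation, so no rearrangement occurs.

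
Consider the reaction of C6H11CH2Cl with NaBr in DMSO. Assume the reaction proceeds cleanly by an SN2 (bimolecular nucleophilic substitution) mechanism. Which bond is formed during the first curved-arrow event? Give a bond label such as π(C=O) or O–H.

Step 1: The bromide nucleophile donates a lone pair from Br to the α-carbon in a backside attack; simultaneously the C–Cl σ-bond breaks and both of its electrons leave with Cl⁻. One concerted step with inversion of configuration.
The bond formed in this step is the C–Br bond.

C–Br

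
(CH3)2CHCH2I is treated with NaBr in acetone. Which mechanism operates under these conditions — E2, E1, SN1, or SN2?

Conditions: a primary substrate with a strong nucleophile in the polar aprotic solvent acetone.
These conditions are the textbook signature of the SN2 pathway.
An unhindered substrate with a strong nucleophile in a polar aprotic solvent favours one-step backside displacement.

SN2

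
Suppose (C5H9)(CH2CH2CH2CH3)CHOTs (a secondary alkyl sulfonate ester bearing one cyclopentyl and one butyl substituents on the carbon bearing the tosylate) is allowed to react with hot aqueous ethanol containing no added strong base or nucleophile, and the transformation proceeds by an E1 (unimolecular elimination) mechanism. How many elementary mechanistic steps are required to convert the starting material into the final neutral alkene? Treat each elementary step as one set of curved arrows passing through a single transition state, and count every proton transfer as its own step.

3

Step 1: The C–O bond breaks with both electrons going to the tosylate; TsO⁻ leaves and a secondary carbocation remains.
Step 2: A hydride (H with its bonding pair) migrates from the adjacent cyclopentyl carbon to the cationic centre — a 1,2-hydride shift — upgrading the secondary cation to a tertiary one.
Step 3: A weak base (a water (or ethanol) molecule from the solvent) removes a proton from a carbon adjacent to the cationic centre; the electrons of that C–H bond become the new π(C=C) bond, giving the alkene.
Total: 3 elementary steps.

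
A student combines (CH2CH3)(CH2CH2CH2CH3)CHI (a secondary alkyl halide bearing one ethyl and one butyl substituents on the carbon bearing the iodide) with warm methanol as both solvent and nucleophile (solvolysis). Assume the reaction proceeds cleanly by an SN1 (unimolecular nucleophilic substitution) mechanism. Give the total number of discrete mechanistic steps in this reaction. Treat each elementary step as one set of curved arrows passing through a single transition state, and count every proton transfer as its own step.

Step 1: Rate-determining heterolysis of the C–I bond gives I⁻ and a secondary carbocation.
(No 1,2-shift: no single shift to an adjacent carbon would give a more stable cation.)
Step 2: CH3OH donates an oxygen lone pair into the empty p orbital of the cation, giving a protonated ether (an oxonium ion).
Step 3: Deprotonation of the oxonium oxygen by solvent methanol yields the neutral ether.
Total: 3 elementary steps.

3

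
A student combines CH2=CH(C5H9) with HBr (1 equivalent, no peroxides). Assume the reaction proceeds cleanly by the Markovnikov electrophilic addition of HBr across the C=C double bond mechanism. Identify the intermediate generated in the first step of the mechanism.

secondary carbocation

Step 1: Protonation of the alkene by HBr: the π bond acts as the nucleophile and picks up H⁺, giving the more stable (Markovnikov) secondary carbocation. The H–Br bond breaks heterolytically, releasing Br⁻.
After step 1 the species present is a secondary carbocation.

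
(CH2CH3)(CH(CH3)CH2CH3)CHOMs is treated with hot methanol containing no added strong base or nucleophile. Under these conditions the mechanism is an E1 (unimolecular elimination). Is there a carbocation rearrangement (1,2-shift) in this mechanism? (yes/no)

The first-formed carbocation is secondary.
The adjacent sec-butyl carbon already bears 2 other carbon substituents and has a hydrogen to migrate; after a 1,2-hydride shift from that carbon the positive charge sits on a tertiary centre.
Tertiary is more stable than secondary, so the shift occurs.

yes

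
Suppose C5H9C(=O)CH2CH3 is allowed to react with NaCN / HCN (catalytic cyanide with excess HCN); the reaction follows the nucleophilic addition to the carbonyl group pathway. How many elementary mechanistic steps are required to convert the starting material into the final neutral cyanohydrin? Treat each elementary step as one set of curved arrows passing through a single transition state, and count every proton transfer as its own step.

Step 1: Nucleophilic addition: CN⁻ adds to the carbonyl carbon, pushing the π(C=O) electron pair onto oxygen and giving a tetrahedral alkoxide.
Step 2: The alkoxide oxygen removes a proton from HCN present in the mixture, giving a cyanohydrin and regenerating CN⁻.
Total: 2 elementary steps.

2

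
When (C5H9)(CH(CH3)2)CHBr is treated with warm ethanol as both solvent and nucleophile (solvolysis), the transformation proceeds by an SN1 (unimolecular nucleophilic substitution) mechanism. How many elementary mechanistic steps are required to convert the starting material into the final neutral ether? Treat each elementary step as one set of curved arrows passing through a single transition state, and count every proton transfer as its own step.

4

Step 1: The C–Br bond breaks with both electrons going to the bromide; Br⁻ leaves and a secondary carbocation remains.
Step 2: Carbocation rearrangement: a 1,2-hydride shift from the adjacent cyclopentyl carbon converts the initially-formed secondary cation into the more stable tertiary cation.
Step 3: A lone pair on the oxygen of CH3CH2OH attacks the carbocation, forming a new C–O σ-bond and an oxonium ion.
Step 4: Proton transfer from the O–H of the oxonium ion to a solvent molecule delivers the neutral ether.
Total: 4 elementary steps.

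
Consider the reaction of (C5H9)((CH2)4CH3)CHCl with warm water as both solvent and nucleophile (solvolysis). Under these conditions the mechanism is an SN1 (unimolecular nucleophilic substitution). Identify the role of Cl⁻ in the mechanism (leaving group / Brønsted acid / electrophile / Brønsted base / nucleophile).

Step 1: Rate-determining heterolysis of the C–Cl bond gives Cl⁻ and a secondary carbocation.
Cl⁻ departs with both electrons of the breaking σ-bond — that is the definition of a leaving group.

leaving group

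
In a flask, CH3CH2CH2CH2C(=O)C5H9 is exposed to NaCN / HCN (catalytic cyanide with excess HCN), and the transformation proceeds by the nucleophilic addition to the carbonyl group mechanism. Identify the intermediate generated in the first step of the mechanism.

tetrahedral alkoxide intermediate

Step 1: Nucleophilic addition: CN⁻ adds to the carbonyl carbon, pushing the π(C=O) electron pair onto oxygen and giving a tetrahedral alkoxide.
After step 1 the species present is a tetrahedral alkoxide intermediate.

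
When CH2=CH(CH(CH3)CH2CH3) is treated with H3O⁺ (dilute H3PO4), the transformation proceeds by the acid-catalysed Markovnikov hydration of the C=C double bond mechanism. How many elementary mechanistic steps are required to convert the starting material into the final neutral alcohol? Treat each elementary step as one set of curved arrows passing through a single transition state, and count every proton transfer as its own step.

Step 1: Protonation of the alkene by H3O⁺: the π bond acts as the nucleophile and picks up H⁺, giving the more stable (Markovnikov) secondary carbocation. H2O is released.
Step 2: A 1,2-hydride shift from the adjacent sec-butyl carbon moves the positive charge from the secondary centre to an adjacent carbon, generating a more stable tertiary carbocation.
Step 3: A lone pair on the oxygen of H2O attacks the carbocation, forming a C–O bond and an oxonium ion (a protonated alcohol).
Step 4: Deprotonation of the oxonium ion by a water molecule delivers the neutral alcohol and regenerates the acid catalyst.
Total: 4 elementary steps.

4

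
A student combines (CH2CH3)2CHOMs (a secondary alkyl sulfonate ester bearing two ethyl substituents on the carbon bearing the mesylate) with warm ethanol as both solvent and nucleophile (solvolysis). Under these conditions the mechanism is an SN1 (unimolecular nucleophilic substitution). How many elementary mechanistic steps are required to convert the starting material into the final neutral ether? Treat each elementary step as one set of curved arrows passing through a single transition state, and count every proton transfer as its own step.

Step 1: The C–O bond breaks with both electrons going to the mesylate; MsO⁻ leaves and a secondary carbocation remains.
(No 1,2-shift: no single shift to an adjacent carbon would give a more stable cation.)
Step 2: CH3CH2OH donates an oxygen lone pair into the empty p orbital of the cation, giving a protonated ether (an oxonium ion).
Step 3: A second solvent molecule removes the proton on oxygen, giving the neutral ether product.
Total: 3 elementary steps.

3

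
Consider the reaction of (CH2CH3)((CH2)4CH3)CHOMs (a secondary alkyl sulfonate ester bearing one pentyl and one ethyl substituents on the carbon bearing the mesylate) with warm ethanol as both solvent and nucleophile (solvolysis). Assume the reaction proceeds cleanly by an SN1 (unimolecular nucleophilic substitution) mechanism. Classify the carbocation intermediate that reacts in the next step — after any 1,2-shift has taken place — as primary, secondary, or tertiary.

secondary

Step 1: Rate-determining heterolysis of the C–O bond gives MsO⁻ and a secondary carbocation.
No single 1,2-shift to an adjacent carbon would give a more-substituted cation, so no rearrangement occurs.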